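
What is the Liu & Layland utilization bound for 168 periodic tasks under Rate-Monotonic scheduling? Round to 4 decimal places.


Compute 2^(1/168) = 1.0041343992
Subtract 1: 1.0041343992 - 1 = 0.0041343992
Multiply by n: 168 * 0.0041343992 = 0.6945790656
Round to 4 dp: 0.6946

0.6946


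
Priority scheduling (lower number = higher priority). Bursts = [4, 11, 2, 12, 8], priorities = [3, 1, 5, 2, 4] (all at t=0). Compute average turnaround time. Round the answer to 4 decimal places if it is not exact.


Sort by priority (ascending = highest first):
Order: [(1, 11), (2, 12), (3, 4), (4, 8), (5, 2)]
Completion times:
  Priority 1, burst=11, C=11
  Priority 2, burst=12, C=23
  Priority 3, burst=4, C=27
  Priority 4, burst=8, C=35
  Priority 5, burst=2, C=37
Average turnaround = 133/5 = 26.6

26.6


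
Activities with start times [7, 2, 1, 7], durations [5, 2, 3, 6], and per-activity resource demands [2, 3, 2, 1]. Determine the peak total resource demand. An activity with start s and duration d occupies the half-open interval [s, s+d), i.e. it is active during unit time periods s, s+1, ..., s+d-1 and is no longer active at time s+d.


Each activity i is active on [start_i, start_i + duration_i).
Compute total resource usage per time slot:
  t=0: active resources = [], total = 0
  t=1: active resources = [2], total = 2
  t=2: active resources = [3, 2], total = 5
  t=3: active resources = [3, 2], total = 5
  t=4: active resources = [], total = 0
  t=5: active resources = [], total = 0
  t=6: active resources = [], total = 0
  t=7: active resources = [2, 1], total = 3
  t=8: active resources = [2, 1], total = 3
  t=9: active resources = [2, 1], total = 3
  t=10: active resources = [2, 1], total = 3
  t=11: active resources = [2, 1], total = 3
  t=12: active resources = [1], total = 1
Peak resource demand = 5

5


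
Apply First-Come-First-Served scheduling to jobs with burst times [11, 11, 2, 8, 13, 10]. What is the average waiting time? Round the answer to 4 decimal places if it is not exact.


FCFS order (as given): [11, 11, 2, 8, 13, 10]
Waiting times:
  Job 1: wait = 0
  Job 2: wait = 11
  Job 3: wait = 22
  Job 4: wait = 24
  Job 5: wait = 32
  Job 6: wait = 45
Sum of waiting times = 134
Average waiting time = 134/6 = 22.3333

22.3333


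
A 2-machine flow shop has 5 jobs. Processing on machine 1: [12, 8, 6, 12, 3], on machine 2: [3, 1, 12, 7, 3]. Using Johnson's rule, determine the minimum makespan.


Apply Johnson's rule:
  Group 1 (a <= b): [(5, 3, 3), (3, 6, 12)]
  Group 2 (a > b): [(4, 12, 7), (1, 12, 3), (2, 8, 1)]
Optimal job order: [5, 3, 4, 1, 2]
Schedule:
  Job 5: M1 done at 3, M2 done at 6
  Job 3: M1 done at 9, M2 done at 21
  Job 4: M1 done at 21, M2 done at 28
  Job 1: M1 done at 33, M2 done at 36
  Job 2: M1 done at 41, M2 done at 42
Makespan = 42

42


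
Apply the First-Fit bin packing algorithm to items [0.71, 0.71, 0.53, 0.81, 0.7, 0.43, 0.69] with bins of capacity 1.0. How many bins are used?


Place items sequentially using First-Fit:
  Item 0.71 -> new Bin 1
  Item 0.71 -> new Bin 2
  Item 0.53 -> new Bin 3
  Item 0.81 -> new Bin 4
  Item 0.7 -> new Bin 5
  Item 0.43 -> Bin 3 (now 0.96)
  Item 0.69 -> new Bin 6
Total bins used = 6

6


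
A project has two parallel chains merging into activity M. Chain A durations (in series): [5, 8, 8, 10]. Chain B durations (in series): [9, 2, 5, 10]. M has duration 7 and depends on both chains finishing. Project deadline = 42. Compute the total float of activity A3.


Forward pass: ES(A3) = sum of predecessors on chain A = 13
EF = ES + duration = 13 + 8 = 21
Backward pass: LF(M) = deadline = 42; LS(M) = 42 - 7 = 35
LF(A3) = LS(M) - sum(successors on chain A) = 35 - 10 = 25
LS = LF - duration = 25 - 8 = 17
Total float = LS - ES = 17 - 13 = 4

4


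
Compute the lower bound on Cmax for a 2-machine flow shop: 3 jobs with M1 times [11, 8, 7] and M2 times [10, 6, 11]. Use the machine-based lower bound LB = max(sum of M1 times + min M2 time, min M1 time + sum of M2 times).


LB1 = sum(M1 times) + min(M2 times) = 26 + 6 = 32
LB2 = min(M1 times) + sum(M2 times) = 7 + 27 = 34
Lower bound = max(LB1, LB2) = max(32, 34) = 34

34


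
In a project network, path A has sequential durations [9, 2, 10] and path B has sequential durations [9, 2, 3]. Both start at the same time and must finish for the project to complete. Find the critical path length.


Path A total = 9 + 2 + 10 = 21
Path B total = 9 + 2 + 3 = 14
Critical path = longest path = max(21, 14) = 21

21


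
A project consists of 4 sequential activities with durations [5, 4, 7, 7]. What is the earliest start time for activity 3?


Activity 3 starts after activities 1 through 2 complete.
Predecessor durations: [5, 4]
ES = 5 + 4 = 9

9


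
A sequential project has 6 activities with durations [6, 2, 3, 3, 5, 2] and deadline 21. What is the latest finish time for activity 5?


LF(activity 5) = deadline - sum of successor durations
Successors: activities 6 through 6 with durations [2]
Sum of successor durations = 2
LF = 21 - 2 = 19

19


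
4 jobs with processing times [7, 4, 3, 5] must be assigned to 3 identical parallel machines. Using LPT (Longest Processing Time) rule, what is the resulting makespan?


Sort jobs in decreasing order (LPT): [7, 5, 4, 3]
Assign each job to the least loaded machine:
  Machine 1: jobs [7], load = 7
  Machine 2: jobs [5], load = 5
  Machine 3: jobs [4, 3], load = 7
Makespan = max load = 7

7


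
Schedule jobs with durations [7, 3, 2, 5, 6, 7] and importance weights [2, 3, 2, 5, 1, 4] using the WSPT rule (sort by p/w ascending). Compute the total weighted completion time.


Compute p/w ratios and sort ascending (WSPT): [(3, 3), (2, 2), (5, 5), (7, 4), (7, 2), (6, 1)]
Compute weighted completion times:
  Job (p=3,w=3): C=3, w*C=3*3=9
  Job (p=2,w=2): C=5, w*C=2*5=10
  Job (p=5,w=5): C=10, w*C=5*10=50
  Job (p=7,w=4): C=17, w*C=4*17=68
  Job (p=7,w=2): C=24, w*C=2*24=48
  Job (p=6,w=1): C=30, w*C=1*30=30
Total weighted completion time = 215

215


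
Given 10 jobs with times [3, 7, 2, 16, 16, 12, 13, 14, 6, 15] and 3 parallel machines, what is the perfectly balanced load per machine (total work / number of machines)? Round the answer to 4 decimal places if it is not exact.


Total processing time = 3 + 7 + 2 + 16 + 16 + 12 + 13 + 14 + 6 + 15 = 104
Number of machines = 3
Ideal balanced load = 104 / 3 = 34.6667

34.6667


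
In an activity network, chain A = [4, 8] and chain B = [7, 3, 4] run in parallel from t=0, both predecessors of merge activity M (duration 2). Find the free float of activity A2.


ES(A2) = sum of predecessors on chain A = 4
EF(A2) = ES + duration = 4 + 8 = 12
Successor of A2 is M. ES(M) = max(sum(A), sum(B)) = max(12, 14) = 14
Free float = ES(successor) - EF(current) = 14 - 12 = 2

2


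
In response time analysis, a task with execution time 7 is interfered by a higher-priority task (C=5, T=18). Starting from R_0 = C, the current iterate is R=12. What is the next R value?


R_next = C + ceil(R_prev / T_hp) * C_hp
ceil(12 / 18) = ceil(0.6667) = 1
Interference = 1 * 5 = 5
R_next = 7 + 5 = 12
R_next = R_prev, so the iteration has converged (response time = 12).

12


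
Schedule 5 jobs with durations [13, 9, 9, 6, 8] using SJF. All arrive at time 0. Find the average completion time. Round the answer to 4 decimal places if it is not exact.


SJF order (ascending): [6, 8, 9, 9, 13]
Completion times:
  Job 1: burst=6, C=6
  Job 2: burst=8, C=14
  Job 3: burst=9, C=23
  Job 4: burst=9, C=32
  Job 5: burst=13, C=45
Average completion = 120/5 = 24.0

24.0


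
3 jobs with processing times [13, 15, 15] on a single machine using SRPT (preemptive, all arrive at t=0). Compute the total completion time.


Since all jobs arrive at t=0, SRPT equals SPT ordering.
SPT order: [13, 15, 15]
Completion times:
  Job 1: p=13, C=13
  Job 2: p=15, C=28
  Job 3: p=15, C=43
Total completion time = 13 + 28 + 43 = 84

84


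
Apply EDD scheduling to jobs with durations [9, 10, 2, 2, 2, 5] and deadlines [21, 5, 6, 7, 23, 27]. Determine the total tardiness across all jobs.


Sort by due date (EDD order): [(10, 5), (2, 6), (2, 7), (9, 21), (2, 23), (5, 27)]
Compute completion times and tardiness:
  Job 1: p=10, d=5, C=10, tardiness=max(0,10-5)=5
  Job 2: p=2, d=6, C=12, tardiness=max(0,12-6)=6
  Job 3: p=2, d=7, C=14, tardiness=max(0,14-7)=7
  Job 4: p=9, d=21, C=23, tardiness=max(0,23-21)=2
  Job 5: p=2, d=23, C=25, tardiness=max(0,25-23)=2
  Job 6: p=5, d=27, C=30, tardiness=max(0,30-27)=3
Total tardiness = 25

25


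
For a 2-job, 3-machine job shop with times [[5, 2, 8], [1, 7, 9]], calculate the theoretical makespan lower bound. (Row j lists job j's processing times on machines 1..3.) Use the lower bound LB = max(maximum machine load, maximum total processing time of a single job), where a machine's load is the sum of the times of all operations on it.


Machine loads:
  Machine 1: 5 + 1 = 6
  Machine 2: 2 + 7 = 9
  Machine 3: 8 + 9 = 17
Max machine load = 17
Job totals:
  Job 1: 15
  Job 2: 17
Max job total = 17
Lower bound = max(17, 17) = 17

17


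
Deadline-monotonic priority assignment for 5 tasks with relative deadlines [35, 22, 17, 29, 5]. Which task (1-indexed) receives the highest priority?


Sort tasks by relative deadline (ascending):
  Task 5: deadline = 5
  Task 3: deadline = 17
  Task 2: deadline = 22
  Task 4: deadline = 29
  Task 1: deadline = 35
Priority order (highest first): [5, 3, 2, 4, 1]
Highest priority task = 5

5


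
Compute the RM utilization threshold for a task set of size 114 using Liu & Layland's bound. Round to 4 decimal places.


Compute 2^(1/114) = 1.0060987606
Subtract 1: 1.0060987606 - 1 = 0.0060987606
Multiply by n: 114 * 0.0060987606 = 0.6952587084
Round to 4 dp: 0.6953

0.6953


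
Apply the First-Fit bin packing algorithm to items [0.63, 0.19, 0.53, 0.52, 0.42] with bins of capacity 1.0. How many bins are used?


Place items sequentially using First-Fit:
  Item 0.63 -> new Bin 1
  Item 0.19 -> Bin 1 (now 0.82)
  Item 0.53 -> new Bin 2
  Item 0.52 -> new Bin 3
  Item 0.42 -> Bin 2 (now 0.95)
Total bins used = 3

3


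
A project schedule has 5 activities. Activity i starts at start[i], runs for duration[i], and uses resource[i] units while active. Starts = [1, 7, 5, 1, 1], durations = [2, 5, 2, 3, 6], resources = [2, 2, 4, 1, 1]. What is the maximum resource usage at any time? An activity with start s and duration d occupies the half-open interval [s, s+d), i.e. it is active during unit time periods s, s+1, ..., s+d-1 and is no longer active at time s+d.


Each activity i is active on [start_i, start_i + duration_i).
Compute total resource usage per time slot:
  t=0: active resources = [], total = 0
  t=1: active resources = [2, 1, 1], total = 4
  t=2: active resources = [2, 1, 1], total = 4
  t=3: active resources = [1, 1], total = 2
  t=4: active resources = [1], total = 1
  t=5: active resources = [4, 1], total = 5
  t=6: active resources = [4, 1], total = 5
  t=7: active resources = [2], total = 2
  t=8: active resources = [2], total = 2
  t=9: active resources = [2], total = 2
  t=10: active resources = [2], total = 2
  t=11: active resources = [2], total = 2
Peak resource demand = 5

5


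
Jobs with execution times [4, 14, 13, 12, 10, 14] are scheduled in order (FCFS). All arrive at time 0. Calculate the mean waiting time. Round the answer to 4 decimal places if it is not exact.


FCFS order (as given): [4, 14, 13, 12, 10, 14]
Waiting times:
  Job 1: wait = 0
  Job 2: wait = 4
  Job 3: wait = 18
  Job 4: wait = 31
  Job 5: wait = 43
  Job 6: wait = 53
Sum of waiting times = 149
Average waiting time = 149/6 = 24.8333

24.8333


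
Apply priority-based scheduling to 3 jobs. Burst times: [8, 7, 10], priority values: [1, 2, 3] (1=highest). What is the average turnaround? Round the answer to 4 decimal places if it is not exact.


Sort by priority (ascending = highest first):
Order: [(1, 8), (2, 7), (3, 10)]
Completion times:
  Priority 1, burst=8, C=8
  Priority 2, burst=7, C=15
  Priority 3, burst=10, C=25
Average turnaround = 48/3 = 16.0

16.0


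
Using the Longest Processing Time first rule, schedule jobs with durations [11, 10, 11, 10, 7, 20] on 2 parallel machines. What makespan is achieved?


Sort jobs in decreasing order (LPT): [20, 11, 11, 10, 10, 7]
Assign each job to the least loaded machine:
  Machine 1: jobs [20, 10, 7], load = 37
  Machine 2: jobs [11, 11, 10], load = 32
Makespan = max load = 37

37


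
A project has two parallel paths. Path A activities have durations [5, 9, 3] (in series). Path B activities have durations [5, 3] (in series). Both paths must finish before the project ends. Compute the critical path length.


Path A total = 5 + 9 + 3 = 17
Path B total = 5 + 3 = 8
Critical path = longest path = max(17, 8) = 17

17


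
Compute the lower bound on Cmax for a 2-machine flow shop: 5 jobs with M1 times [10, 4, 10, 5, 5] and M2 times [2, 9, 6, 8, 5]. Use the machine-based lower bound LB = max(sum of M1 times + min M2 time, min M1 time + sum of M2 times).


LB1 = sum(M1 times) + min(M2 times) = 34 + 2 = 36
LB2 = min(M1 times) + sum(M2 times) = 4 + 30 = 34
Lower bound = max(LB1, LB2) = max(36, 34) = 36

36


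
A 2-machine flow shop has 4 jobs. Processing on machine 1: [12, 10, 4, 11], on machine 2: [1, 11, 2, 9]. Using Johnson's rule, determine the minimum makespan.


Apply Johnson's rule:
  Group 1 (a <= b): [(2, 10, 11)]
  Group 2 (a > b): [(4, 11, 9), (3, 4, 2), (1, 12, 1)]
Optimal job order: [2, 4, 3, 1]
Schedule:
  Job 2: M1 done at 10, M2 done at 21
  Job 4: M1 done at 21, M2 done at 30
  Job 3: M1 done at 25, M2 done at 32
  Job 1: M1 done at 37, M2 done at 38
Makespan = 38

38


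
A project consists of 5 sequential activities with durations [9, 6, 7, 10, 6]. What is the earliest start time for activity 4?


Activity 4 starts after activities 1 through 3 complete.
Predecessor durations: [9, 6, 7]
ES = 9 + 6 + 7 = 22

22


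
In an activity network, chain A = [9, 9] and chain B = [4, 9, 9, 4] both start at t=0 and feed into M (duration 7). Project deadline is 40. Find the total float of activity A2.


Forward pass: ES(A2) = sum of predecessors on chain A = 9
EF = ES + duration = 9 + 9 = 18
Backward pass: LF(M) = deadline = 40; LS(M) = 40 - 7 = 33
LF(A2) = LS(M) - sum(successors on chain A) = 33 - 0 = 33
LS = LF - duration = 33 - 9 = 24
Total float = LS - ES = 24 - 9 = 15

15


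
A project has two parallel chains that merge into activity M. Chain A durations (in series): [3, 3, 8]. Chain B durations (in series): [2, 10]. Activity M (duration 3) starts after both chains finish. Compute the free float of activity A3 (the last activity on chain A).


ES(A3) = sum of predecessors on chain A = 6
EF(A3) = ES + duration = 6 + 8 = 14
Successor of A3 is M. ES(M) = max(sum(A), sum(B)) = max(14, 12) = 14
Free float = ES(successor) - EF(current) = 14 - 14 = 0

0


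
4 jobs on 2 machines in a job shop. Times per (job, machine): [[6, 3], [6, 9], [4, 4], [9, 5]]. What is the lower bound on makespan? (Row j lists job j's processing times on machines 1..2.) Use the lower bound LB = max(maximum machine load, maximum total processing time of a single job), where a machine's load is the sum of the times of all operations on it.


Machine loads:
  Machine 1: 6 + 6 + 4 + 9 = 25
  Machine 2: 3 + 9 + 4 + 5 = 21
Max machine load = 25
Job totals:
  Job 1: 9
  Job 2: 15
  Job 3: 8
  Job 4: 14
Max job total = 15
Lower bound = max(25, 15) = 25

25


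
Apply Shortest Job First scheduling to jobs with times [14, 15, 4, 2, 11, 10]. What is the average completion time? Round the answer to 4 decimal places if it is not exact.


SJF order (ascending): [2, 4, 10, 11, 14, 15]
Completion times:
  Job 1: burst=2, C=2
  Job 2: burst=4, C=6
  Job 3: burst=10, C=16
  Job 4: burst=11, C=27
  Job 5: burst=14, C=41
  Job 6: burst=15, C=56
Average completion = 148/6 = 24.6667

24.6667


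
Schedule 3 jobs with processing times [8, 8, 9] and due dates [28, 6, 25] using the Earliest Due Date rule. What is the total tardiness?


Sort by due date (EDD order): [(8, 6), (9, 25), (8, 28)]
Compute completion times and tardiness:
  Job 1: p=8, d=6, C=8, tardiness=max(0,8-6)=2
  Job 2: p=9, d=25, C=17, tardiness=max(0,17-25)=0
  Job 3: p=8, d=28, C=25, tardiness=max(0,25-28)=0
Total tardiness = 2

2


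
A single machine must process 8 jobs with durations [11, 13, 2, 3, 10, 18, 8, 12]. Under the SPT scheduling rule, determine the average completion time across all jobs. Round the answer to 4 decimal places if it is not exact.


Sort jobs by processing time (SPT order): [2, 3, 8, 10, 11, 12, 13, 18]
Compute completion times sequentially:
  Job 1: processing = 2, completes at 2
  Job 2: processing = 3, completes at 5
  Job 3: processing = 8, completes at 13
  Job 4: processing = 10, completes at 23
  Job 5: processing = 11, completes at 34
  Job 6: processing = 12, completes at 46
  Job 7: processing = 13, completes at 59
  Job 8: processing = 18, completes at 77
Sum of completion times = 259
Average completion time = 259/8 = 32.375

32.375


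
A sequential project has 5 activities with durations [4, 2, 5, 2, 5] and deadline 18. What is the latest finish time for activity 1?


LF(activity 1) = deadline - sum of successor durations
Successors: activities 2 through 5 with durations [2, 5, 2, 5]
Sum of successor durations = 14
LF = 18 - 14 = 4

4


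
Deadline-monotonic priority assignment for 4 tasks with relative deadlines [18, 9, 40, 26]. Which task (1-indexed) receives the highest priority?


Sort tasks by relative deadline (ascending):
  Task 2: deadline = 9
  Task 1: deadline = 18
  Task 4: deadline = 26
  Task 3: deadline = 40
Priority order (highest first): [2, 1, 4, 3]
Highest priority task = 2

2


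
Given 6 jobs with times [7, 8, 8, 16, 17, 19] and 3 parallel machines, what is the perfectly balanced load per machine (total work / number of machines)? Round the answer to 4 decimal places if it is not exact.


Total processing time = 7 + 8 + 8 + 16 + 17 + 19 = 75
Number of machines = 3
Ideal balanced load = 75 / 3 = 25.0

25.0


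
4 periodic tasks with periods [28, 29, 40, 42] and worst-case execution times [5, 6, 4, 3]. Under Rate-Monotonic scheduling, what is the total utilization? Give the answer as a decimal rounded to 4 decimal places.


Compute individual utilizations (exact fractions):
  Task 1: C/T = 5/28 (approx. 0.1786)
  Task 2: C/T = 6/29 (approx. 0.2069)
  Task 3: C/T = 4/40 = 1/10 (approx. 0.1)
  Task 4: C/T = 3/42 = 1/14 (approx. 0.0714)
Total utilization U = 5/28 + 6/29 + 1/10 + 1/14 = 323/580
Rounded to 4 decimal places: U = 0.5569
RM (Liu & Layland) bound for 4 tasks = 0.756828; compare with U = 323/580 (approx. 0.556897)
U <= bound, so schedulable by RM sufficient condition.

0.5569


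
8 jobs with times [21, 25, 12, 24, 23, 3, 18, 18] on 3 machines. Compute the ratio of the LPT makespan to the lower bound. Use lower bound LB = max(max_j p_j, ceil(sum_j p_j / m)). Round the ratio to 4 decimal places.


LPT order: [25, 24, 23, 21, 18, 18, 12, 3]
Machine loads after assignment: [46, 54, 44]
LPT makespan = 54
Lower bound = max(max_job, ceil(total/3)) = max(25, 48) = 48
Ratio = 54 / 48 = 1.125

1.125


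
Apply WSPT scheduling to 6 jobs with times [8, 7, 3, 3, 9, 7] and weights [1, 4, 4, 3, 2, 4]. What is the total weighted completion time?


Compute p/w ratios and sort ascending (WSPT): [(3, 4), (3, 3), (7, 4), (7, 4), (9, 2), (8, 1)]
Compute weighted completion times:
  Job (p=3,w=4): C=3, w*C=4*3=12
  Job (p=3,w=3): C=6, w*C=3*6=18
  Job (p=7,w=4): C=13, w*C=4*13=52
  Job (p=7,w=4): C=20, w*C=4*20=80
  Job (p=9,w=2): C=29, w*C=2*29=58
  Job (p=8,w=1): C=37, w*C=1*37=37
Total weighted completion time = 257

257


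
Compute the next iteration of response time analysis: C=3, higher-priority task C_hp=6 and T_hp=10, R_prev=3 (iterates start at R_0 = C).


R_next = C + ceil(R_prev / T_hp) * C_hp
ceil(3 / 10) = ceil(0.3) = 1
Interference = 1 * 6 = 6
R_next = 3 + 6 = 9

9


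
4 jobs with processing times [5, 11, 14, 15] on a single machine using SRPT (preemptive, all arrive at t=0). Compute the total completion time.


Since all jobs arrive at t=0, SRPT equals SPT ordering.
SPT order: [5, 11, 14, 15]
Completion times:
  Job 1: p=5, C=5
  Job 2: p=11, C=16
  Job 3: p=14, C=30
  Job 4: p=15, C=45
Total completion time = 5 + 16 + 30 + 45 = 96

96


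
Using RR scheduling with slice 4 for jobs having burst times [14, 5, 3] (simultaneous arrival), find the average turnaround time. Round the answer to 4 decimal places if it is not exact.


Time quantum = 4
Execution trace:
  J1 runs 4 units, time = 4
  J2 runs 4 units, time = 8
  J3 runs 3 units, time = 11
  J1 runs 4 units, time = 15
  J2 runs 1 units, time = 16
  J1 runs 4 units, time = 20
  J1 runs 2 units, time = 22
Finish times: [22, 16, 11]
Average turnaround = 49/3 = 16.3333

16.3333


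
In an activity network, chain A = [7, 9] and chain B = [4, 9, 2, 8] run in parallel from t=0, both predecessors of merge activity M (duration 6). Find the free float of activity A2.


ES(A2) = sum of predecessors on chain A = 7
EF(A2) = ES + duration = 7 + 9 = 16
Successor of A2 is M. ES(M) = max(sum(A), sum(B)) = max(16, 23) = 23
Free float = ES(successor) - EF(current) = 23 - 16 = 7

7


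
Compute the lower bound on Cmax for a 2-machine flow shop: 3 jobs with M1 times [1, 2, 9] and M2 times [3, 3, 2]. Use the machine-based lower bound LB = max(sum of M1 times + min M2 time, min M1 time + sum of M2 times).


LB1 = sum(M1 times) + min(M2 times) = 12 + 2 = 14
LB2 = min(M1 times) + sum(M2 times) = 1 + 8 = 9
Lower bound = max(LB1, LB2) = max(14, 9) = 14

14


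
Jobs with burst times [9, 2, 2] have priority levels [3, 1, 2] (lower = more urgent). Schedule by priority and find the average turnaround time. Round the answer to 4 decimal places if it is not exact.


Sort by priority (ascending = highest first):
Order: [(1, 2), (2, 2), (3, 9)]
Completion times:
  Priority 1, burst=2, C=2
  Priority 2, burst=2, C=4
  Priority 3, burst=9, C=13
Average turnaround = 19/3 = 6.3333

6.3333


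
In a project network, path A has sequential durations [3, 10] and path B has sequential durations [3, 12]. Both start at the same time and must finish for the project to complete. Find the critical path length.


Path A total = 3 + 10 = 13
Path B total = 3 + 12 = 15
Critical path = longest path = max(13, 15) = 15

15


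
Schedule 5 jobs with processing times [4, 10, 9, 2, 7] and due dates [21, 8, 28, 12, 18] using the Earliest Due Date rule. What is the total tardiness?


Sort by due date (EDD order): [(10, 8), (2, 12), (7, 18), (4, 21), (9, 28)]
Compute completion times and tardiness:
  Job 1: p=10, d=8, C=10, tardiness=max(0,10-8)=2
  Job 2: p=2, d=12, C=12, tardiness=max(0,12-12)=0
  Job 3: p=7, d=18, C=19, tardiness=max(0,19-18)=1
  Job 4: p=4, d=21, C=23, tardiness=max(0,23-21)=2
  Job 5: p=9, d=28, C=32, tardiness=max(0,32-28)=4
Total tardiness = 9

9


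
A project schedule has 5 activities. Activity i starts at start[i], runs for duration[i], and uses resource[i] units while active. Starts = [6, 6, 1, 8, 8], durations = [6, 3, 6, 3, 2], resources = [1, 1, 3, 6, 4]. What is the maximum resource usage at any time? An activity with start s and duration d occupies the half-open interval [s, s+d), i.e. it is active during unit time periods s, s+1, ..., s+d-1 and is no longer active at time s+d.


Each activity i is active on [start_i, start_i + duration_i).
Compute total resource usage per time slot:
  t=0: active resources = [], total = 0
  t=1: active resources = [3], total = 3
  t=2: active resources = [3], total = 3
  t=3: active resources = [3], total = 3
  t=4: active resources = [3], total = 3
  t=5: active resources = [3], total = 3
  t=6: active resources = [1, 1, 3], total = 5
  t=7: active resources = [1, 1], total = 2
  t=8: active resources = [1, 1, 6, 4], total = 12
  t=9: active resources = [1, 6, 4], total = 11
  t=10: active resources = [1, 6], total = 7
  t=11: active resources = [1], total = 1
Peak resource demand = 12

12


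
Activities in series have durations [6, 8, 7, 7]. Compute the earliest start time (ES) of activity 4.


Activity 4 starts after activities 1 through 3 complete.
Predecessor durations: [6, 8, 7]
ES = 6 + 8 + 7 = 21

21


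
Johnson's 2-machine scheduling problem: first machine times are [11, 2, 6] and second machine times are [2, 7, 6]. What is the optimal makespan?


Apply Johnson's rule:
  Group 1 (a <= b): [(2, 2, 7), (3, 6, 6)]
  Group 2 (a > b): [(1, 11, 2)]
Optimal job order: [2, 3, 1]
Schedule:
  Job 2: M1 done at 2, M2 done at 9
  Job 3: M1 done at 8, M2 done at 15
  Job 1: M1 done at 19, M2 done at 21
Makespan = 21

21


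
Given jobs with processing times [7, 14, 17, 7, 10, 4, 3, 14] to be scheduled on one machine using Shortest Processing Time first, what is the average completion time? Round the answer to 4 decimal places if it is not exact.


Sort jobs by processing time (SPT order): [3, 4, 7, 7, 10, 14, 14, 17]
Compute completion times sequentially:
  Job 1: processing = 3, completes at 3
  Job 2: processing = 4, completes at 7
  Job 3: processing = 7, completes at 14
  Job 4: processing = 7, completes at 21
  Job 5: processing = 10, completes at 31
  Job 6: processing = 14, completes at 45
  Job 7: processing = 14, completes at 59
  Job 8: processing = 17, completes at 76
Sum of completion times = 256
Average completion time = 256/8 = 32.0

32.0


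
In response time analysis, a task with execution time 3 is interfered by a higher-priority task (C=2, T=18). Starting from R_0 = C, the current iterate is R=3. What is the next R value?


R_next = C + ceil(R_prev / T_hp) * C_hp
ceil(3 / 18) = ceil(0.1667) = 1
Interference = 1 * 2 = 2
R_next = 3 + 2 = 5

5


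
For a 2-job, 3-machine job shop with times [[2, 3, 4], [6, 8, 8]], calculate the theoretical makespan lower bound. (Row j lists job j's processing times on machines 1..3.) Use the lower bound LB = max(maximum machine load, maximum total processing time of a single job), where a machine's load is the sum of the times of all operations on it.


Machine loads:
  Machine 1: 2 + 6 = 8
  Machine 2: 3 + 8 = 11
  Machine 3: 4 + 8 = 12
Max machine load = 12
Job totals:
  Job 1: 9
  Job 2: 22
Max job total = 22
Lower bound = max(12, 22) = 22

22


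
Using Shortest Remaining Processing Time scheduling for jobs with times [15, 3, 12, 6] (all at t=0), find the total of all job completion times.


Since all jobs arrive at t=0, SRPT equals SPT ordering.
SPT order: [3, 6, 12, 15]
Completion times:
  Job 1: p=3, C=3
  Job 2: p=6, C=9
  Job 3: p=12, C=21
  Job 4: p=15, C=36
Total completion time = 3 + 9 + 21 + 36 = 69

69


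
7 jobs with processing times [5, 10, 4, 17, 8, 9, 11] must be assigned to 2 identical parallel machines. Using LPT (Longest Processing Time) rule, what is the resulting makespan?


Sort jobs in decreasing order (LPT): [17, 11, 10, 9, 8, 5, 4]
Assign each job to the least loaded machine:
  Machine 1: jobs [17, 9, 5], load = 31
  Machine 2: jobs [11, 10, 8, 4], load = 33
Makespan = max load = 33

33


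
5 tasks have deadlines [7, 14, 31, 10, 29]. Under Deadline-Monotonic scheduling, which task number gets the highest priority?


Sort tasks by relative deadline (ascending):
  Task 1: deadline = 7
  Task 4: deadline = 10
  Task 2: deadline = 14
  Task 5: deadline = 29
  Task 3: deadline = 31
Priority order (highest first): [1, 4, 2, 5, 3]
Highest priority task = 1

1


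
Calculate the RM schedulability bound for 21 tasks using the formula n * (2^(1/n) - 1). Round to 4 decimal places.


Compute 2^(1/21) = 1.0335577830
Subtract 1: 1.0335577830 - 1 = 0.0335577830
Multiply by n: 21 * 0.0335577830 = 0.7047134430
Round to 4 dp: 0.7047

0.7047


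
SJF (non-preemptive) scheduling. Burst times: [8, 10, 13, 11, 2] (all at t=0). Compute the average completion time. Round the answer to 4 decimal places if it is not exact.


SJF order (ascending): [2, 8, 10, 11, 13]
Completion times:
  Job 1: burst=2, C=2
  Job 2: burst=8, C=10
  Job 3: burst=10, C=20
  Job 4: burst=11, C=31
  Job 5: burst=13, C=44
Average completion = 107/5 = 21.4

21.4


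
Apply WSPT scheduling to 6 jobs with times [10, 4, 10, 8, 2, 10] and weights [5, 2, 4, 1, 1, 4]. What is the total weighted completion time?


Compute p/w ratios and sort ascending (WSPT): [(10, 5), (4, 2), (2, 1), (10, 4), (10, 4), (8, 1)]
Compute weighted completion times:
  Job (p=10,w=5): C=10, w*C=5*10=50
  Job (p=4,w=2): C=14, w*C=2*14=28
  Job (p=2,w=1): C=16, w*C=1*16=16
  Job (p=10,w=4): C=26, w*C=4*26=104
  Job (p=10,w=4): C=36, w*C=4*36=144
  Job (p=8,w=1): C=44, w*C=1*44=44
Total weighted completion time = 386

386


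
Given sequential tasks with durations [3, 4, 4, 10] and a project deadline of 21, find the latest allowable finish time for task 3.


LF(activity 3) = deadline - sum of successor durations
Successors: activities 4 through 4 with durations [10]
Sum of successor durations = 10
LF = 21 - 10 = 11

11


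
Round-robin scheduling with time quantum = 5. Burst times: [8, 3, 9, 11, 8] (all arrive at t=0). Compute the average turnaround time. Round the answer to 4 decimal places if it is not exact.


Time quantum = 5
Execution trace:
  J1 runs 5 units, time = 5
  J2 runs 3 units, time = 8
  J3 runs 5 units, time = 13
  J4 runs 5 units, time = 18
  J5 runs 5 units, time = 23
  J1 runs 3 units, time = 26
  J3 runs 4 units, time = 30
  J4 runs 5 units, time = 35
  J5 runs 3 units, time = 38
  J4 runs 1 units, time = 39
Finish times: [26, 8, 30, 39, 38]
Average turnaround = 141/5 = 28.2

28.2


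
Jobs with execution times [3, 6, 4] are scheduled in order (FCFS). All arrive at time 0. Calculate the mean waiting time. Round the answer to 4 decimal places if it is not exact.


FCFS order (as given): [3, 6, 4]
Waiting times:
  Job 1: wait = 0
  Job 2: wait = 3
  Job 3: wait = 9
Sum of waiting times = 12
Average waiting time = 12/3 = 4.0

4.0


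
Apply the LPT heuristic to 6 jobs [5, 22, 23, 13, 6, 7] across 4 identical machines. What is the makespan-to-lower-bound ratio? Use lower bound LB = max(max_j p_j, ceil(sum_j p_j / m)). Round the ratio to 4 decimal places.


LPT order: [23, 22, 13, 7, 6, 5]
Machine loads after assignment: [23, 22, 18, 13]
LPT makespan = 23
Lower bound = max(max_job, ceil(total/4)) = max(23, 19) = 23
Ratio = 23 / 23 = 1.0

1.0


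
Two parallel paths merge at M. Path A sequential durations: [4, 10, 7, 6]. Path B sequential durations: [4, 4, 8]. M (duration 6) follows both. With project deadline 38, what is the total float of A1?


Forward pass: ES(A1) = sum of predecessors on chain A = 0
EF = ES + duration = 0 + 4 = 4
Backward pass: LF(M) = deadline = 38; LS(M) = 38 - 6 = 32
LF(A1) = LS(M) - sum(successors on chain A) = 32 - 23 = 9
LS = LF - duration = 9 - 4 = 5
Total float = LS - ES = 5 - 0 = 5

5


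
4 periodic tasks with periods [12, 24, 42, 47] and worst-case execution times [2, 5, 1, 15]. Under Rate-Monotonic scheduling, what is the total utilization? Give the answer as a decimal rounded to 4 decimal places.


Compute individual utilizations (exact fractions):
  Task 1: C/T = 2/12 = 1/6 (approx. 0.1667)
  Task 2: C/T = 5/24 (approx. 0.2083)
  Task 3: C/T = 1/42 (approx. 0.0238)
  Task 4: C/T = 15/47 (approx. 0.3191)
Total utilization U = 1/6 + 5/24 + 1/42 + 15/47 = 5669/7896
Rounded to 4 decimal places: U = 0.7180
RM (Liu & Layland) bound for 4 tasks = 0.756828; compare with U = 5669/7896 (approx. 0.717958)
U <= bound, so schedulable by RM sufficient condition.

0.7180


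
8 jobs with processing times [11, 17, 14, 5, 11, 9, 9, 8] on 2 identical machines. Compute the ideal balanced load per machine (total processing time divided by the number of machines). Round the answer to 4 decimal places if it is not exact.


Total processing time = 11 + 17 + 14 + 5 + 11 + 9 + 9 + 8 = 84
Number of machines = 2
Ideal balanced load = 84 / 2 = 42.0

42.0


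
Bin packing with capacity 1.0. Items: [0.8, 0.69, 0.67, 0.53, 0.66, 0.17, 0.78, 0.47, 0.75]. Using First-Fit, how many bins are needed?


Place items sequentially using First-Fit:
  Item 0.8 -> new Bin 1
  Item 0.69 -> new Bin 2
  Item 0.67 -> new Bin 3
  Item 0.53 -> new Bin 4
  Item 0.66 -> new Bin 5
  Item 0.17 -> Bin 1 (now 0.97)
  Item 0.78 -> new Bin 6
  Item 0.47 -> Bin 4 (now 1.0)
  Item 0.75 -> new Bin 7
Total bins used = 7

7


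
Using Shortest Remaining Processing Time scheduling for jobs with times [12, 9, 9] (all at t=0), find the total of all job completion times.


Since all jobs arrive at t=0, SRPT equals SPT ordering.
SPT order: [9, 9, 12]
Completion times:
  Job 1: p=9, C=9
  Job 2: p=9, C=18
  Job 3: p=12, C=30
Total completion time = 9 + 18 + 30 = 57

57


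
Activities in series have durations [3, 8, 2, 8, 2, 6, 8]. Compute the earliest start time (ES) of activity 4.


Activity 4 starts after activities 1 through 3 complete.
Predecessor durations: [3, 8, 2]
ES = 3 + 8 + 2 = 13

13


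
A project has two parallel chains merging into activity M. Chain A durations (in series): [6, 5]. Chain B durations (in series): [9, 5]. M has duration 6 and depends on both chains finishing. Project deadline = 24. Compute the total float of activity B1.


Forward pass: ES(B1) = sum of predecessors on chain B = 0
EF = ES + duration = 0 + 9 = 9
Backward pass: LF(M) = deadline = 24; LS(M) = 24 - 6 = 18
LF(B1) = LS(M) - sum(successors on chain B) = 18 - 5 = 13
LS = LF - duration = 13 - 9 = 4
Total float = LS - ES = 4 - 0 = 4

4


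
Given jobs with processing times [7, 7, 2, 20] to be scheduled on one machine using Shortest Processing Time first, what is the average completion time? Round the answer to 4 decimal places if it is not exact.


Sort jobs by processing time (SPT order): [2, 7, 7, 20]
Compute completion times sequentially:
  Job 1: processing = 2, completes at 2
  Job 2: processing = 7, completes at 9
  Job 3: processing = 7, completes at 16
  Job 4: processing = 20, completes at 36
Sum of completion times = 63
Average completion time = 63/4 = 15.75

15.75


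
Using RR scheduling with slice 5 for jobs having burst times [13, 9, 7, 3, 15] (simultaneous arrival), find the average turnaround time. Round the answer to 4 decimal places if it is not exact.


Time quantum = 5
Execution trace:
  J1 runs 5 units, time = 5
  J2 runs 5 units, time = 10
  J3 runs 5 units, time = 15
  J4 runs 3 units, time = 18
  J5 runs 5 units, time = 23
  J1 runs 5 units, time = 28
  J2 runs 4 units, time = 32
  J3 runs 2 units, time = 34
  J5 runs 5 units, time = 39
  J1 runs 3 units, time = 42
  J5 runs 5 units, time = 47
Finish times: [42, 32, 34, 18, 47]
Average turnaround = 173/5 = 34.6

34.6


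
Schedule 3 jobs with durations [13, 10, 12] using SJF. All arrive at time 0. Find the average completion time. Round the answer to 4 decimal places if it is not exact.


SJF order (ascending): [10, 12, 13]
Completion times:
  Job 1: burst=10, C=10
  Job 2: burst=12, C=22
  Job 3: burst=13, C=35
Average completion = 67/3 = 22.3333

22.3333


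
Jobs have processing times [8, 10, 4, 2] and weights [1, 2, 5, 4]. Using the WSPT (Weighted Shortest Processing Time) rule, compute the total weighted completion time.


Compute p/w ratios and sort ascending (WSPT): [(2, 4), (4, 5), (10, 2), (8, 1)]
Compute weighted completion times:
  Job (p=2,w=4): C=2, w*C=4*2=8
  Job (p=4,w=5): C=6, w*C=5*6=30
  Job (p=10,w=2): C=16, w*C=2*16=32
  Job (p=8,w=1): C=24, w*C=1*24=24
Total weighted completion time = 94

94


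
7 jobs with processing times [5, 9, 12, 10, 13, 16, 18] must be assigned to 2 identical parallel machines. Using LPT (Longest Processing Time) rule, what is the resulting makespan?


Sort jobs in decreasing order (LPT): [18, 16, 13, 12, 10, 9, 5]
Assign each job to the least loaded machine:
  Machine 1: jobs [18, 12, 9, 5], load = 44
  Machine 2: jobs [16, 13, 10], load = 39
Makespan = max load = 44

44


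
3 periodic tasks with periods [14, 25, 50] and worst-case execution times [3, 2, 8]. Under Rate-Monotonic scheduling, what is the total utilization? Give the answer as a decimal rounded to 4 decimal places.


Compute individual utilizations (exact fractions):
  Task 1: C/T = 3/14 (approx. 0.2143)
  Task 2: C/T = 2/25 (approx. 0.08)
  Task 3: C/T = 8/50 = 4/25 (approx. 0.16)
Total utilization U = 3/14 + 2/25 + 4/25 = 159/350
Rounded to 4 decimal places: U = 0.4543
RM (Liu & Layland) bound for 3 tasks = 0.779763; compare with U = 159/350 (approx. 0.454286)
U <= bound, so schedulable by RM sufficient condition.

0.4543


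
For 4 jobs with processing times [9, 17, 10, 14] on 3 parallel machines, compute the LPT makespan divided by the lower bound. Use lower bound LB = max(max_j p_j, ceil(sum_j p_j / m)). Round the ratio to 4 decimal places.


LPT order: [17, 14, 10, 9]
Machine loads after assignment: [17, 14, 19]
LPT makespan = 19
Lower bound = max(max_job, ceil(total/3)) = max(17, 17) = 17
Ratio = 19 / 17 = 1.1176

1.1176


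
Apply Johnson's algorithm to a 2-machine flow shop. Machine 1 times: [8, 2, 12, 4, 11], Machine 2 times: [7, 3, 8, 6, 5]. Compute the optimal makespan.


Apply Johnson's rule:
  Group 1 (a <= b): [(2, 2, 3), (4, 4, 6)]
  Group 2 (a > b): [(3, 12, 8), (1, 8, 7), (5, 11, 5)]
Optimal job order: [2, 4, 3, 1, 5]
Schedule:
  Job 2: M1 done at 2, M2 done at 5
  Job 4: M1 done at 6, M2 done at 12
  Job 3: M1 done at 18, M2 done at 26
  Job 1: M1 done at 26, M2 done at 33
  Job 5: M1 done at 37, M2 done at 42
Makespan = 42

42


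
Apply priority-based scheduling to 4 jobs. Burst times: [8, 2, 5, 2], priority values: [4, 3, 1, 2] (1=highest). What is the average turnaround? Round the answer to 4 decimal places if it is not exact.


Sort by priority (ascending = highest first):
Order: [(1, 5), (2, 2), (3, 2), (4, 8)]
Completion times:
  Priority 1, burst=5, C=5
  Priority 2, burst=2, C=7
  Priority 3, burst=2, C=9
  Priority 4, burst=8, C=17
Average turnaround = 38/4 = 9.5

9.5


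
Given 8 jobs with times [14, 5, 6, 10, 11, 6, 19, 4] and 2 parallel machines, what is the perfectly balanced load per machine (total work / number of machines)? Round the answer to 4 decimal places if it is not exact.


Total processing time = 14 + 5 + 6 + 10 + 11 + 6 + 19 + 4 = 75
Number of machines = 2
Ideal balanced load = 75 / 2 = 37.5

37.5


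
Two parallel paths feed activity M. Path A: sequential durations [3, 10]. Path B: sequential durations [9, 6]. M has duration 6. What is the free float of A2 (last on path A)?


ES(A2) = sum of predecessors on chain A = 3
EF(A2) = ES + duration = 3 + 10 = 13
Successor of A2 is M. ES(M) = max(sum(A), sum(B)) = max(13, 15) = 15
Free float = ES(successor) - EF(current) = 15 - 13 = 2

2


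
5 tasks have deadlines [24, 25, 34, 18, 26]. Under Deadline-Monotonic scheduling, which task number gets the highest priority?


Sort tasks by relative deadline (ascending):
  Task 4: deadline = 18
  Task 1: deadline = 24
  Task 2: deadline = 25
  Task 5: deadline = 26
  Task 3: deadline = 34
Priority order (highest first): [4, 1, 2, 5, 3]
Highest priority task = 4

4


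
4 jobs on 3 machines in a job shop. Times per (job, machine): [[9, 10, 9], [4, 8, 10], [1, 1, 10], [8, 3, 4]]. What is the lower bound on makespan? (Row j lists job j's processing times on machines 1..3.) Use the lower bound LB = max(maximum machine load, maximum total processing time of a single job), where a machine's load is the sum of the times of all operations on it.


Machine loads:
  Machine 1: 9 + 4 + 1 + 8 = 22
  Machine 2: 10 + 8 + 1 + 3 = 22
  Machine 3: 9 + 10 + 10 + 4 = 33
Max machine load = 33
Job totals:
  Job 1: 28
  Job 2: 22
  Job 3: 12
  Job 4: 15
Max job total = 28
Lower bound = max(33, 28) = 33

33


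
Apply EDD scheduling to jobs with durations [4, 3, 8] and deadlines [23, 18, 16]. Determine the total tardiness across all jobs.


Sort by due date (EDD order): [(8, 16), (3, 18), (4, 23)]
Compute completion times and tardiness:
  Job 1: p=8, d=16, C=8, tardiness=max(0,8-16)=0
  Job 2: p=3, d=18, C=11, tardiness=max(0,11-18)=0
  Job 3: p=4, d=23, C=15, tardiness=max(0,15-23)=0
Total tardiness = 0

0
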